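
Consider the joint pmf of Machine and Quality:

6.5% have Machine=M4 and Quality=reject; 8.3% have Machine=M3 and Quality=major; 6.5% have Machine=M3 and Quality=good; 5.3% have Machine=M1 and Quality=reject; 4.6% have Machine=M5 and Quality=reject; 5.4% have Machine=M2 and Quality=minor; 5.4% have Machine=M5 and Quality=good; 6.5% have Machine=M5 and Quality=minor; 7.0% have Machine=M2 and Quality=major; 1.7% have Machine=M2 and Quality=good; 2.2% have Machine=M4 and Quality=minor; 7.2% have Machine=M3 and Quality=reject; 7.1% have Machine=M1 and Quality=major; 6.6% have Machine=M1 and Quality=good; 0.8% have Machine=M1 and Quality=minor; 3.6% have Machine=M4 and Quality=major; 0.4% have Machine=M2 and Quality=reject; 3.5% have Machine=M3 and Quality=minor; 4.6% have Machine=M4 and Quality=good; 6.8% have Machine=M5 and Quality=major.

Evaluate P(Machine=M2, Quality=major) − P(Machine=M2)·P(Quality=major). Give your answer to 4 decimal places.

0.0224

P(Machine=M2) = 0.017 + 0.054 + 0.070 + 0.004 = 0.145.
P(Quality=major) = 0.071 + 0.070 + 0.083 + 0.036 + 0.068 = 0.328.
P(Machine=M2, Quality=major) − P(Machine=M2)P(Quality=major) = 0.070 − 0.145×0.328 = 0.0224.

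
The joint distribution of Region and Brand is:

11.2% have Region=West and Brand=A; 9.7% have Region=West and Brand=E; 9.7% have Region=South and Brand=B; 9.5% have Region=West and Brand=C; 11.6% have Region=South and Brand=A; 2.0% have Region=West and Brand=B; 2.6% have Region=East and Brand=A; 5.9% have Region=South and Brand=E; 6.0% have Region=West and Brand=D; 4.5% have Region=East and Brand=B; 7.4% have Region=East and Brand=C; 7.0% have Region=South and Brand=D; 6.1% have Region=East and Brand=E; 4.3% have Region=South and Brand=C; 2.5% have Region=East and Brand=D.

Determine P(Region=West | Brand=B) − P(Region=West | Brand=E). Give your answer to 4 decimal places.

-0.3235

P(Brand=B) = 0.097 + 0.045 + 0.020 = 0.162; P(Region=West | Brand=B) = 0.020/0.162 = 0.12346.
P(Brand=E) = 0.059 + 0.061 + 0.097 = 0.217; P(Region=West | Brand=E) = 0.097/0.217 = 0.44700.
Difference = -0.3235.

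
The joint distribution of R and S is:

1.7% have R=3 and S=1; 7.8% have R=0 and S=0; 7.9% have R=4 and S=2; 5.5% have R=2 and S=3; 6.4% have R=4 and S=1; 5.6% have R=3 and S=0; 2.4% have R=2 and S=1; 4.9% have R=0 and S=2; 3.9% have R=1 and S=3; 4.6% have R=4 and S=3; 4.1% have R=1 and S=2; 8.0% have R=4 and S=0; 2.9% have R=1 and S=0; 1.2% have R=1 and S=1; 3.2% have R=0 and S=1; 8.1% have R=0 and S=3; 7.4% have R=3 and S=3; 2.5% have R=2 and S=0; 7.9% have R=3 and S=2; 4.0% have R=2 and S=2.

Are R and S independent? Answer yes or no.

P(R=4) = 0.269 and P(S=3) = 0.295, so their product is 0.07936, but P(R=4, S=3) = 0.046. Since these differ, R and S are not independent.

no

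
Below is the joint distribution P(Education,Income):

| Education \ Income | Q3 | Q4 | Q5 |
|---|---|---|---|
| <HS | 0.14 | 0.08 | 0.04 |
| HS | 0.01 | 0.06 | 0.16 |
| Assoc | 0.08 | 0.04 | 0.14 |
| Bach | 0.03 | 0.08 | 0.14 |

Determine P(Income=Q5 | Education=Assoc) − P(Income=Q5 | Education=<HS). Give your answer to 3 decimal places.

P(Education=Assoc) = 0.08 + 0.04 + 0.14 = 0.26; P(Income=Q5 | Education=Assoc) = 0.14/0.26 = 0.5385.
P(Education=<HS) = 0.14 + 0.08 + 0.04 = 0.26; P(Income=Q5 | Education=<HS) = 0.04/0.26 = 0.1538.
Difference = 0.385.

0.385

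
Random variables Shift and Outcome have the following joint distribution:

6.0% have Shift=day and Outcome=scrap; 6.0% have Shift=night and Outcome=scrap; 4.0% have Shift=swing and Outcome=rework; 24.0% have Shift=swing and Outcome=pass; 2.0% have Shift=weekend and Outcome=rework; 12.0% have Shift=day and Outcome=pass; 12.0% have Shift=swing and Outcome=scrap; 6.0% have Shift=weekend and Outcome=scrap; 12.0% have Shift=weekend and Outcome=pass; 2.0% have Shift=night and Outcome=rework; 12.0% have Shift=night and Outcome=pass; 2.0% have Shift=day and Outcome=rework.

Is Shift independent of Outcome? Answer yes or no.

yes

Every cell satisfies P(Shift,Outcome) = P(Shift)·P(Outcome). For instance P(Shift=swing) = 0.400, P(Outcome=rework) = 0.100, and 0.400×0.100 = 0.040 matches the joint entry. So Shift and Outcome are independent.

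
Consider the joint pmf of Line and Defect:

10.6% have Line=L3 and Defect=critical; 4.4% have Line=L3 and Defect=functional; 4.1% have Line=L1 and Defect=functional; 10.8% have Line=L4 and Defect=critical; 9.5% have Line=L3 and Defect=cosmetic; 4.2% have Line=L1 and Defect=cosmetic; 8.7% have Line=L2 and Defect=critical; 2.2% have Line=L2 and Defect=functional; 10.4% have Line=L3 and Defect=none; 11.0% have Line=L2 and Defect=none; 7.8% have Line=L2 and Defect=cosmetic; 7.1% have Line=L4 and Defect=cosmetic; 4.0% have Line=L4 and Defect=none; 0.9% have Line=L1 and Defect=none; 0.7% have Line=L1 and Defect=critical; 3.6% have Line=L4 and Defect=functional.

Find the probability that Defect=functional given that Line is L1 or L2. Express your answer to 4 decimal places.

0.1591

P(Line=L1) = 0.009 + 0.042 + 0.041 + 0.007 = 0.099.
P(Line=L2) = 0.110 + 0.078 + 0.022 + 0.087 = 0.297.
P(Line ∈ {L1, L2}) = 0.099 + 0.297 = 0.396; P(Defect=functional, Line ∈ {L1, L2}) = 0.041 + 0.022 = 0.063.
P(Defect=functional | Line ∈ {L1, L2}) = 0.063/0.396 = 0.1591.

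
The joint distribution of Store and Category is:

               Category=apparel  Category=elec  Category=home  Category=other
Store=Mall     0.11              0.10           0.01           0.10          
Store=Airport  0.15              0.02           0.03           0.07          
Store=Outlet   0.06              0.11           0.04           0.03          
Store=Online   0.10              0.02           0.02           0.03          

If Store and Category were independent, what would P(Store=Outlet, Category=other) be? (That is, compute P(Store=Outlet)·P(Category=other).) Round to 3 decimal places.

0.055

P(Store=Outlet) = 0.06 + 0.11 + 0.04 + 0.03 = 0.24.
P(Category=other) = 0.10 + 0.07 + 0.03 + 0.03 = 0.23.
Product: 0.24 × 0.23 = 0.055.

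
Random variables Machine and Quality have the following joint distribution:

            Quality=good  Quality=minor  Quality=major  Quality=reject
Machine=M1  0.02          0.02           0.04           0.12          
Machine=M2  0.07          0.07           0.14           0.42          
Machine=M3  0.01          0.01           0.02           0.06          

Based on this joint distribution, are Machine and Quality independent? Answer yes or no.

Every cell satisfies P(Machine,Quality) = P(Machine)·P(Quality). For instance P(Machine=M3) = 0.10, P(Quality=major) = 0.20, and 0.10×0.20 = 0.02 matches the joint entry. So Machine and Quality are independent.

yes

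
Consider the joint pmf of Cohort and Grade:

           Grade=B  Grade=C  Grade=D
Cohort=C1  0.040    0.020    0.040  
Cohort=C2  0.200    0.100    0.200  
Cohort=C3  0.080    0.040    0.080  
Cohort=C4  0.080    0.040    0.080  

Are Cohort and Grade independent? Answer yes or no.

yes

Every cell satisfies P(Cohort,Grade) = P(Cohort)·P(Grade). For instance P(Cohort=C1) = 0.100, P(Grade=B) = 0.400, and 0.100×0.400 = 0.040 matches the joint entry. So Cohort and Grade are independent.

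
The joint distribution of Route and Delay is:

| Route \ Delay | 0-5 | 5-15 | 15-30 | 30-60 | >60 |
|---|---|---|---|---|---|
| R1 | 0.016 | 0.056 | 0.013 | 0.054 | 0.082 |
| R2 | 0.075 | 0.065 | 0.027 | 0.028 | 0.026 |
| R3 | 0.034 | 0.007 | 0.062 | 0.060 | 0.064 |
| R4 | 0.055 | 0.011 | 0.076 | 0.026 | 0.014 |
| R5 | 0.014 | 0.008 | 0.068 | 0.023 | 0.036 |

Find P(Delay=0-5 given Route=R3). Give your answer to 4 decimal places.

0.1498

P(Route=R3) = 0.034 + 0.007 + 0.062 + 0.060 + 0.064 = 0.227.
P(Delay=0-5 | Route=R3) = 0.034/0.227 = 0.1498.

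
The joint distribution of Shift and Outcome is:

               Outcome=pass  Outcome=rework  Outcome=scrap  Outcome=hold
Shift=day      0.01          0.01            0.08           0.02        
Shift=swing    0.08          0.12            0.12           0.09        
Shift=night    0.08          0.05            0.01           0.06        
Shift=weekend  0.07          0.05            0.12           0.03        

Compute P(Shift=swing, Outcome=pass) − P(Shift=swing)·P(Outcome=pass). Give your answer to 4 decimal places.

-0.0184

P(Shift=swing) = 0.08 + 0.12 + 0.12 + 0.09 = 0.41.
P(Outcome=pass) = 0.01 + 0.08 + 0.08 + 0.07 = 0.24.
P(Shift=swing, Outcome=pass) − P(Shift=swing)P(Outcome=pass) = 0.08 − 0.41×0.24 = -0.0184.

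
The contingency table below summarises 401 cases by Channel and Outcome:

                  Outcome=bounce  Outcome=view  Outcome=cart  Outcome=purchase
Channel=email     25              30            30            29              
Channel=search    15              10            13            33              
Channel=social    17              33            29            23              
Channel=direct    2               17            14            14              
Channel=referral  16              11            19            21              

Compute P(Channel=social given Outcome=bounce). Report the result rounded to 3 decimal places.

Total with Outcome=bounce: 25 + 15 + 17 + 2 + 16 = 75.
P(Channel=social | Outcome=bounce) = 17/75 = 0.227.

0.227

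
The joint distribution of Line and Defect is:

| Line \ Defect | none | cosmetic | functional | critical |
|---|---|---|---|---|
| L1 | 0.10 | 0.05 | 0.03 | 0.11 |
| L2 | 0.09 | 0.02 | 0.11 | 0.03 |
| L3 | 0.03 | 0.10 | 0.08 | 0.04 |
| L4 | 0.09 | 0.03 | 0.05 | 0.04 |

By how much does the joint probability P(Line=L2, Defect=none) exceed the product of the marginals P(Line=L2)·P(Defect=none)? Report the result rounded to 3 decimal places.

P(Line=L2) = 0.09 + 0.02 + 0.11 + 0.03 = 0.25.
P(Defect=none) = 0.10 + 0.09 + 0.03 + 0.09 = 0.31.
P(Line=L2, Defect=none) − P(Line=L2)P(Defect=none) = 0.09 − 0.25×0.31 = 0.013.

0.013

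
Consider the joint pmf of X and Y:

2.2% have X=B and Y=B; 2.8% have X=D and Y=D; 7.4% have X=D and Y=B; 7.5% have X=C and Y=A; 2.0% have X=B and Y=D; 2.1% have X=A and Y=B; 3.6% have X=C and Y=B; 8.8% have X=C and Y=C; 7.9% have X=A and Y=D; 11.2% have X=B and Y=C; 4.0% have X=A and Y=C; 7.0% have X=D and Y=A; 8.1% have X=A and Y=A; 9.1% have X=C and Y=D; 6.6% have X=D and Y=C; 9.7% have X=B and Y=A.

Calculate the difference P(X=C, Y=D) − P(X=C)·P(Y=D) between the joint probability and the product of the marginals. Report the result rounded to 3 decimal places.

0.028

P(X=C) = 0.075 + 0.036 + 0.088 + 0.091 = 0.290.
P(Y=D) = 0.079 + 0.020 + 0.091 + 0.028 = 0.218.
P(X=C, Y=D) − P(X=C)P(Y=D) = 0.091 − 0.290×0.218 = 0.028.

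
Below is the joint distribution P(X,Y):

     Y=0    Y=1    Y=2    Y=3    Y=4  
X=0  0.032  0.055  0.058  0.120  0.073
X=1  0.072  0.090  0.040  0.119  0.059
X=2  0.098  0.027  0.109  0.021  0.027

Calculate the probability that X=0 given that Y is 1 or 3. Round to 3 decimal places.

0.405

P(Y=1) = 0.055 + 0.090 + 0.027 = 0.172.
P(Y=3) = 0.120 + 0.119 + 0.021 = 0.260.
P(Y ∈ {1, 3}) = 0.172 + 0.260 = 0.432; P(X=0, Y ∈ {1, 3}) = 0.055 + 0.120 = 0.175.
P(X=0 | Y ∈ {1, 3}) = 0.175/0.432 = 0.405.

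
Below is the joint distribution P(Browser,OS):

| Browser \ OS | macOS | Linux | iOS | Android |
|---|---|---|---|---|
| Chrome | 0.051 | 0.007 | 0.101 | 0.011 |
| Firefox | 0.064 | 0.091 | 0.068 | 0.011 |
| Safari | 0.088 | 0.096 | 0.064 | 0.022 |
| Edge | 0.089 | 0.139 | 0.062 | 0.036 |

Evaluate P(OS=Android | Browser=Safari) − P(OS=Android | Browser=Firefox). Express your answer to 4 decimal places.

0.0345

P(Browser=Safari) = 0.088 + 0.096 + 0.064 + 0.022 = 0.270; P(OS=Android | Browser=Safari) = 0.022/0.270 = 0.08148.
P(Browser=Firefox) = 0.064 + 0.091 + 0.068 + 0.011 = 0.234; P(OS=Android | Browser=Firefox) = 0.011/0.234 = 0.04701.
Difference = 0.0345.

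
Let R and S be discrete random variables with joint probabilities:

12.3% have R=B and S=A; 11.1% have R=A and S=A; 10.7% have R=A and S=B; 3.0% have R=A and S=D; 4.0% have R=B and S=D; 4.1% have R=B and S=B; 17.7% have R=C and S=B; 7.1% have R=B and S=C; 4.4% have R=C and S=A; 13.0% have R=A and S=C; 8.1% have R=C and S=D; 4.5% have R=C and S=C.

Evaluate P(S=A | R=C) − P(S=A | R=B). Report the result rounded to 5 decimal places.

-0.32047

P(R=C) = 0.044 + 0.177 + 0.045 + 0.081 = 0.347; P(S=A | R=C) = 0.044/0.347 = 0.126801.
P(R=B) = 0.123 + 0.041 + 0.071 + 0.040 = 0.275; P(S=A | R=B) = 0.123/0.275 = 0.447273.
Difference = -0.32047.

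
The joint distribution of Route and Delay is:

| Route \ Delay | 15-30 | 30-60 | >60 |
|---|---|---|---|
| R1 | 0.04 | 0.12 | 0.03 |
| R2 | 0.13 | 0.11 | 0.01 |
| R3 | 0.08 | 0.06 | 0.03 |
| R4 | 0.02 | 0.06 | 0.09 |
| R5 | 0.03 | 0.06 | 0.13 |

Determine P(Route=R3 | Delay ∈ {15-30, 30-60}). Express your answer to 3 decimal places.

P(Delay=15-30) = 0.04 + 0.13 + 0.08 + 0.02 + 0.03 = 0.30.
P(Delay=30-60) = 0.12 + 0.11 + 0.06 + 0.06 + 0.06 = 0.41.
P(Delay ∈ {15-30, 30-60}) = 0.30 + 0.41 = 0.71; P(Route=R3, Delay ∈ {15-30, 30-60}) = 0.08 + 0.06 = 0.14.
P(Route=R3 | Delay ∈ {15-30, 30-60}) = 0.14/0.71 = 0.197.

0.197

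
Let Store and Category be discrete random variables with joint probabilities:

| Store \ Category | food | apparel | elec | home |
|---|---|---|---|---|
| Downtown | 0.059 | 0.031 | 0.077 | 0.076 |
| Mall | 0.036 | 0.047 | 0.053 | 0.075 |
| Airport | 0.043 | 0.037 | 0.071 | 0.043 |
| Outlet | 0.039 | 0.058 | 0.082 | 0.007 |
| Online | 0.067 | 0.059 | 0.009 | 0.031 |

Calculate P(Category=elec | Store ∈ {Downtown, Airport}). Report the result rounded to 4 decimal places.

0.3387

P(Store=Downtown) = 0.059 + 0.031 + 0.077 + 0.076 = 0.243.
P(Store=Airport) = 0.043 + 0.037 + 0.071 + 0.043 = 0.194.
P(Store ∈ {Downtown, Airport}) = 0.243 + 0.194 = 0.437; P(Category=elec, Store ∈ {Downtown, Airport}) = 0.077 + 0.071 = 0.148.
P(Category=elec | Store ∈ {Downtown, Airport}) = 0.148/0.437 = 0.3387.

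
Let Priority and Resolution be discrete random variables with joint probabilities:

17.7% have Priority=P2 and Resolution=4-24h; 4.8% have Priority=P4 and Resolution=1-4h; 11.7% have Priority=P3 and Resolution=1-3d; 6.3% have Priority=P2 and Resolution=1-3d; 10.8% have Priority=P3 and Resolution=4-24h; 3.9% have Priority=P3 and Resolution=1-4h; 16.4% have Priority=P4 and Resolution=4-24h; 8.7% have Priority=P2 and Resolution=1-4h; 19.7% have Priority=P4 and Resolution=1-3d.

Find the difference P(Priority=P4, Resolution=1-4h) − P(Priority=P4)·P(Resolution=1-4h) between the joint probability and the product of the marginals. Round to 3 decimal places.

-0.023

P(Priority=P4) = 0.048 + 0.164 + 0.197 = 0.409.
P(Resolution=1-4h) = 0.087 + 0.039 + 0.048 = 0.174.
P(Priority=P4, Resolution=1-4h) − P(Priority=P4)P(Resolution=1-4h) = 0.048 − 0.409×0.174 = -0.023.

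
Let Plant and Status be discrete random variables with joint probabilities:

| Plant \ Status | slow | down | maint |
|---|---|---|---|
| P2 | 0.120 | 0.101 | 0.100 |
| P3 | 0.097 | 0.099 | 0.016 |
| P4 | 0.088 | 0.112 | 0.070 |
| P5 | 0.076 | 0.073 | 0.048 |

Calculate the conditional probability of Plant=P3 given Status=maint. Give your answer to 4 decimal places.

P(Status=maint) = 0.100 + 0.016 + 0.070 + 0.048 = 0.234.
P(Plant=P3 | Status=maint) = 0.016/0.234 = 0.0684.

0.0684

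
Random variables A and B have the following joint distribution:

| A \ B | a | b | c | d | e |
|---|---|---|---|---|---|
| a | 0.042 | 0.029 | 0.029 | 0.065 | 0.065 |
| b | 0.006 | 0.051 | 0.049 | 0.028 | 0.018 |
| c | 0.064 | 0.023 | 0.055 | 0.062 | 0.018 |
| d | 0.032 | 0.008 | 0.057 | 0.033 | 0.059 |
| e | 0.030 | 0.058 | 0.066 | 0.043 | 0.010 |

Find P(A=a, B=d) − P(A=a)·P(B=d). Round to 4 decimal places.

0.0119

P(A=a) = 0.042 + 0.029 + 0.029 + 0.065 + 0.065 = 0.230.
P(B=d) = 0.065 + 0.028 + 0.062 + 0.033 + 0.043 = 0.231.
P(A=a, B=d) − P(A=a)P(B=d) = 0.065 − 0.230×0.231 = 0.0119.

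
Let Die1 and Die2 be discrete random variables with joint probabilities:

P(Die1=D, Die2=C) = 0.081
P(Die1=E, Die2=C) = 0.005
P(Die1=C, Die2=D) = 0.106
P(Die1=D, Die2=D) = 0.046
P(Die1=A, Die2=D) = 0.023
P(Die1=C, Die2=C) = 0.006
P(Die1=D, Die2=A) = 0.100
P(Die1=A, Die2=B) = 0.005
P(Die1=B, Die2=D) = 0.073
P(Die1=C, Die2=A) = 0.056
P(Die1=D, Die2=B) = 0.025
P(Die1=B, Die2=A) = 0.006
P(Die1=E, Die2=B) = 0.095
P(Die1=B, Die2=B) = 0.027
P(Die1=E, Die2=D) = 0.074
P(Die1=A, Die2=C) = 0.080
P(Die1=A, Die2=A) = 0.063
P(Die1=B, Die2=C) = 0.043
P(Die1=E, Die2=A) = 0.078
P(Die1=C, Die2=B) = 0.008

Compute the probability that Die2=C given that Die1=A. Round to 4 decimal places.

P(Die1=A) = 0.063 + 0.005 + 0.080 + 0.023 = 0.171.
P(Die2=C | Die1=A) = 0.080/0.171 = 0.4678.

0.4678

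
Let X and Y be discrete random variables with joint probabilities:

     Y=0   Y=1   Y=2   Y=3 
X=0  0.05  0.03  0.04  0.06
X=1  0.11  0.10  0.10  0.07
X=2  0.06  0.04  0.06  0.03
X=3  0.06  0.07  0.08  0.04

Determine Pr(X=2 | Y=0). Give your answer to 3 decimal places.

P(Y=0) = 0.05 + 0.11 + 0.06 + 0.06 = 0.28.
P(X=2 | Y=0) = 0.06/0.28 = 0.214.

0.214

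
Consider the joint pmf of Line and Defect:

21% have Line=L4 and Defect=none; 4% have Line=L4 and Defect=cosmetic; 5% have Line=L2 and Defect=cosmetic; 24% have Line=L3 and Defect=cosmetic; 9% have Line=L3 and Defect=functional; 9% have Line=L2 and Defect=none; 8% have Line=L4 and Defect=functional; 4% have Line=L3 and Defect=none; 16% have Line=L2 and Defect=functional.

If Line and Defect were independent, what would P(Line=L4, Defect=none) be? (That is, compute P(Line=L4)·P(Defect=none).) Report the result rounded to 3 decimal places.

P(Line=L4) = 0.21 + 0.04 + 0.08 = 0.33.
P(Defect=none) = 0.09 + 0.04 + 0.21 = 0.34.
Product: 0.33 × 0.34 = 0.112.

0.112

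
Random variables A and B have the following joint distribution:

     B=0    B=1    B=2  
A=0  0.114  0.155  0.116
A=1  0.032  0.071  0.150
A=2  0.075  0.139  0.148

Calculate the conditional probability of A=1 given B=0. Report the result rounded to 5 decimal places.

P(B=0) = 0.114 + 0.032 + 0.075 = 0.221.
P(A=1 | B=0) = 0.032/0.221 = 0.14480.

0.14480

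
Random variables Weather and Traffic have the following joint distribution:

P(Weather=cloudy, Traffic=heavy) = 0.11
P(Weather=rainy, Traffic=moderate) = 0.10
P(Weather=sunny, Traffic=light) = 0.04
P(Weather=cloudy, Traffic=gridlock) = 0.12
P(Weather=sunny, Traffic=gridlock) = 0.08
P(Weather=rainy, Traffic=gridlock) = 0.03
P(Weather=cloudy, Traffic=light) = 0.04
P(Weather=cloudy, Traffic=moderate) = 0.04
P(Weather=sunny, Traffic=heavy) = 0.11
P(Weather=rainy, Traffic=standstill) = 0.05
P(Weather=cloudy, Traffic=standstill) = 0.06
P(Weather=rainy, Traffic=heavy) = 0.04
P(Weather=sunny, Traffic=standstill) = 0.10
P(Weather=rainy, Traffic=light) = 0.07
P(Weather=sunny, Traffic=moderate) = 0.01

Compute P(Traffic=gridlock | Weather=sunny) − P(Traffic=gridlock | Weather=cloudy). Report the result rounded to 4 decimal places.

P(Weather=sunny) = 0.04 + 0.01 + 0.11 + 0.08 + 0.10 = 0.34; P(Traffic=gridlock | Weather=sunny) = 0.08/0.34 = 0.23529.
P(Weather=cloudy) = 0.04 + 0.04 + 0.11 + 0.12 + 0.06 = 0.37; P(Traffic=gridlock | Weather=cloudy) = 0.12/0.37 = 0.32432.
Difference = -0.0890.

-0.0890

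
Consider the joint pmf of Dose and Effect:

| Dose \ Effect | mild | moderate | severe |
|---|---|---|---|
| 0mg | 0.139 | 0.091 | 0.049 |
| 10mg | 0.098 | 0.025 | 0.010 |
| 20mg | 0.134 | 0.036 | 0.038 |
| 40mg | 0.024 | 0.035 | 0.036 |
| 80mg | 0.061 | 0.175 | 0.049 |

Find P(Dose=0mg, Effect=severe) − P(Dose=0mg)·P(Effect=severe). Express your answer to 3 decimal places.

P(Dose=0mg) = 0.139 + 0.091 + 0.049 = 0.279.
P(Effect=severe) = 0.049 + 0.010 + 0.038 + 0.036 + 0.049 = 0.182.
P(Dose=0mg, Effect=severe) − P(Dose=0mg)P(Effect=severe) = 0.049 − 0.279×0.182 = -0.002.

-0.002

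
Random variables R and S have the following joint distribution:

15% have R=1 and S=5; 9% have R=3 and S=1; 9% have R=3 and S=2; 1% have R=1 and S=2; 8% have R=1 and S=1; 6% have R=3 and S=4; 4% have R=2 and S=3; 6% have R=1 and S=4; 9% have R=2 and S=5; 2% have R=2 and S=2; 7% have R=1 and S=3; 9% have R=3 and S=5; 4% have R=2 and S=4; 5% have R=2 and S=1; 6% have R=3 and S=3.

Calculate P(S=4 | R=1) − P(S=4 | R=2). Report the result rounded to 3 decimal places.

-0.005

P(R=1) = 0.08 + 0.01 + 0.07 + 0.06 + 0.15 = 0.37; P(S=4 | R=1) = 0.06/0.37 = 0.1622.
P(R=2) = 0.05 + 0.02 + 0.04 + 0.04 + 0.09 = 0.24; P(S=4 | R=2) = 0.04/0.24 = 0.1667.
Difference = -0.005.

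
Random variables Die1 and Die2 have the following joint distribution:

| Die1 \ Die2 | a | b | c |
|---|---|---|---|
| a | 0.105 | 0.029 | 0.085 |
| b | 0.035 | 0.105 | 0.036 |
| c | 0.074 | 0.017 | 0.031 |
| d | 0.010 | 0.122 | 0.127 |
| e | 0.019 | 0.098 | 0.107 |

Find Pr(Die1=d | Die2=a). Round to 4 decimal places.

P(Die2=a) = 0.105 + 0.035 + 0.074 + 0.010 + 0.019 = 0.243.
P(Die1=d | Die2=a) = 0.010/0.243 = 0.0412.

0.0412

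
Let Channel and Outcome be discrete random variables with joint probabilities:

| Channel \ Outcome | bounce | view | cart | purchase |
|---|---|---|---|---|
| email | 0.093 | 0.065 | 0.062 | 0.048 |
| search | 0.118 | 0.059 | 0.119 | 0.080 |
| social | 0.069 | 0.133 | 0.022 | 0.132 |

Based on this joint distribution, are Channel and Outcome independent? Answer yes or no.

P(Channel=social) = 0.356 and P(Outcome=cart) = 0.203, so their product is 0.07227, but P(Channel=social, Outcome=cart) = 0.022. Since these differ, Channel and Outcome are not independent.

no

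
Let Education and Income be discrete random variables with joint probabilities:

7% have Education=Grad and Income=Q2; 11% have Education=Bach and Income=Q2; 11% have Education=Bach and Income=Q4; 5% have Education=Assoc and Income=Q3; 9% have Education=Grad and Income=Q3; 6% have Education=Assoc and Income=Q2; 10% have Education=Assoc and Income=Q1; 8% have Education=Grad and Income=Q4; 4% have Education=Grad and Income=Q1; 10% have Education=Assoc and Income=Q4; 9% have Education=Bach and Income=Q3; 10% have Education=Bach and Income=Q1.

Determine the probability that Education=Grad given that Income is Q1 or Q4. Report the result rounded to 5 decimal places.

P(Income=Q1) = 0.10 + 0.10 + 0.04 = 0.24.
P(Income=Q4) = 0.10 + 0.11 + 0.08 = 0.29.
P(Income ∈ {Q1, Q4}) = 0.24 + 0.29 = 0.53; P(Education=Grad, Income ∈ {Q1, Q4}) = 0.04 + 0.08 = 0.12.
P(Education=Grad | Income ∈ {Q1, Q4}) = 0.12/0.53 = 0.22642.

0.22642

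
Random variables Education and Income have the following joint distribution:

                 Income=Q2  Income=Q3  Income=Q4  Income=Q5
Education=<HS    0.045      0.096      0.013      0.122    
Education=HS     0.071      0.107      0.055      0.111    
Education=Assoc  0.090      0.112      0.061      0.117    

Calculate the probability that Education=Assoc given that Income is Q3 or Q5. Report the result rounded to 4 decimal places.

0.3444

P(Income=Q3) = 0.096 + 0.107 + 0.112 = 0.315.
P(Income=Q5) = 0.122 + 0.111 + 0.117 = 0.350.
P(Income ∈ {Q3, Q5}) = 0.315 + 0.350 = 0.665; P(Education=Assoc, Income ∈ {Q3, Q5}) = 0.112 + 0.117 = 0.229.
P(Education=Assoc | Income ∈ {Q3, Q5}) = 0.229/0.665 = 0.3444.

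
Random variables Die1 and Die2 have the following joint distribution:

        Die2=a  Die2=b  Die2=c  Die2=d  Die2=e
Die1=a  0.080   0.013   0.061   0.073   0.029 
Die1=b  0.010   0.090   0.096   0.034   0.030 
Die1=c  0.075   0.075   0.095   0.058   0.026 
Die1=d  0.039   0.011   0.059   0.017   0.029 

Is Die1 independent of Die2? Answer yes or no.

P(Die1=b) = 0.260 and P(Die2=a) = 0.204, so their product is 0.05304, but P(Die1=b, Die2=a) = 0.010. Since these differ, Die1 and Die2 are not independent.

no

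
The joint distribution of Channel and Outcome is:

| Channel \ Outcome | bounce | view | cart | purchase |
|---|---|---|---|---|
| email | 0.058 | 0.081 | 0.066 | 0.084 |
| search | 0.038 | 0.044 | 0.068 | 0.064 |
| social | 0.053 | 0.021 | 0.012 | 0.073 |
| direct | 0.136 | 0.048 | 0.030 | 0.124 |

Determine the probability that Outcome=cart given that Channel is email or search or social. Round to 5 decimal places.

P(Channel=email) = 0.058 + 0.081 + 0.066 + 0.084 = 0.289.
P(Channel=search) = 0.038 + 0.044 + 0.068 + 0.064 = 0.214.
P(Channel=social) = 0.053 + 0.021 + 0.012 + 0.073 = 0.159.
P(Channel ∈ {email, search, social}) = 0.289 + 0.214 + 0.159 = 0.662; P(Outcome=cart, Channel ∈ {email, search, social}) = 0.066 + 0.068 + 0.012 = 0.146.
P(Outcome=cart | Channel ∈ {email, search, social}) = 0.146/0.662 = 0.22054.

0.22054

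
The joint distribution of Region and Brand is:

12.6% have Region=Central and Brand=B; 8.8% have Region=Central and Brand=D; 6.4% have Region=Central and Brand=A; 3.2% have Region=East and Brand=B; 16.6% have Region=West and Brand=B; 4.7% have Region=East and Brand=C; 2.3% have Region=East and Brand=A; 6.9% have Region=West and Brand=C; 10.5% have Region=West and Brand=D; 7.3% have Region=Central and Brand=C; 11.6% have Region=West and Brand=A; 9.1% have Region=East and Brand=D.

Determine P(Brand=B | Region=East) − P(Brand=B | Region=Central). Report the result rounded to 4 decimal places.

P(Region=East) = 0.023 + 0.032 + 0.047 + 0.091 = 0.193; P(Brand=B | Region=East) = 0.032/0.193 = 0.16580.
P(Region=Central) = 0.064 + 0.126 + 0.073 + 0.088 = 0.351; P(Brand=B | Region=Central) = 0.126/0.351 = 0.35897.
Difference = -0.1932.

-0.1932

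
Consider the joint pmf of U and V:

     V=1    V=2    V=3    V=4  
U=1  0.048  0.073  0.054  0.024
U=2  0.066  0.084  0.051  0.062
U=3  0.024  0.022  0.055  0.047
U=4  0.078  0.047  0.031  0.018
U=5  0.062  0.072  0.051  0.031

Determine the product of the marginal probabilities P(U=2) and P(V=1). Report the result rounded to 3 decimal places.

P(U=2) = 0.066 + 0.084 + 0.051 + 0.062 = 0.263.
P(V=1) = 0.048 + 0.066 + 0.024 + 0.078 + 0.062 = 0.278.
Product: 0.263 × 0.278 = 0.073.

0.073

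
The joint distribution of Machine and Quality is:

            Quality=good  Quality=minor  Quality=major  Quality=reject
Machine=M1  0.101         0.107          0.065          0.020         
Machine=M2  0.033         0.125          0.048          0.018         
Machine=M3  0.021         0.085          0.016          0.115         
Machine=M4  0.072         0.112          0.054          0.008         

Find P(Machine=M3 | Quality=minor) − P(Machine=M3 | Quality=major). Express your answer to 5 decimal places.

0.11070

P(Quality=minor) = 0.107 + 0.125 + 0.085 + 0.112 = 0.429; P(Machine=M3 | Quality=minor) = 0.085/0.429 = 0.198135.
P(Quality=major) = 0.065 + 0.048 + 0.016 + 0.054 = 0.183; P(Machine=M3 | Quality=major) = 0.016/0.183 = 0.087432.
Difference = 0.11070.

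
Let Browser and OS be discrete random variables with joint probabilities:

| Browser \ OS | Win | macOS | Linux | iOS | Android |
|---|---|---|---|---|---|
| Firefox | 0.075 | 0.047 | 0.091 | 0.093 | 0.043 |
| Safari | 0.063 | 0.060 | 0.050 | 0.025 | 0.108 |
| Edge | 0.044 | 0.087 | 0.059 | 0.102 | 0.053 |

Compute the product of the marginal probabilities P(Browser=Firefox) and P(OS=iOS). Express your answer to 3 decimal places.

P(Browser=Firefox) = 0.075 + 0.047 + 0.091 + 0.093 + 0.043 = 0.349.
P(OS=iOS) = 0.093 + 0.025 + 0.102 = 0.220.
Product: 0.349 × 0.220 = 0.077.

0.077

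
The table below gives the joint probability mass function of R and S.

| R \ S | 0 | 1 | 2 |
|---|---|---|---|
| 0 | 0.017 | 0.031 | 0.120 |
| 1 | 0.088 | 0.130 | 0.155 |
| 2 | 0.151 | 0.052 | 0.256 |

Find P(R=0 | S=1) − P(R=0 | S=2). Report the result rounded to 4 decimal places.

P(S=1) = 0.031 + 0.130 + 0.052 = 0.213; P(R=0 | S=1) = 0.031/0.213 = 0.14554.
P(S=2) = 0.120 + 0.155 + 0.256 = 0.531; P(R=0 | S=2) = 0.120/0.531 = 0.22599.
Difference = -0.0804.

-0.0804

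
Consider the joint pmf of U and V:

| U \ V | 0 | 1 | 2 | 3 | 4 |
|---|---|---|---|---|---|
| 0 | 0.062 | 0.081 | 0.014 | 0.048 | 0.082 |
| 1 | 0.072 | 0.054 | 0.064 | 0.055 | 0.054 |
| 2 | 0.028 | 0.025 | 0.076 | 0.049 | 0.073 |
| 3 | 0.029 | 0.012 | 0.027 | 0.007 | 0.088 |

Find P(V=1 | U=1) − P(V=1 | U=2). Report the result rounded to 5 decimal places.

0.08100

P(U=1) = 0.072 + 0.054 + 0.064 + 0.055 + 0.054 = 0.299; P(V=1 | U=1) = 0.054/0.299 = 0.180602.
P(U=2) = 0.028 + 0.025 + 0.076 + 0.049 + 0.073 = 0.251; P(V=1 | U=2) = 0.025/0.251 = 0.099602.
Difference = 0.08100.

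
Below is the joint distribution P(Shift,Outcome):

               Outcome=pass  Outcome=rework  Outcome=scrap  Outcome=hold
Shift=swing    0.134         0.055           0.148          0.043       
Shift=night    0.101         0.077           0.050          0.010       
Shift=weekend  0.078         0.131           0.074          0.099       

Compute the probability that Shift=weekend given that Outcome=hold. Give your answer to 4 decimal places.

P(Outcome=hold) = 0.043 + 0.010 + 0.099 = 0.152.
P(Shift=weekend | Outcome=hold) = 0.099/0.152 = 0.6513.

0.6513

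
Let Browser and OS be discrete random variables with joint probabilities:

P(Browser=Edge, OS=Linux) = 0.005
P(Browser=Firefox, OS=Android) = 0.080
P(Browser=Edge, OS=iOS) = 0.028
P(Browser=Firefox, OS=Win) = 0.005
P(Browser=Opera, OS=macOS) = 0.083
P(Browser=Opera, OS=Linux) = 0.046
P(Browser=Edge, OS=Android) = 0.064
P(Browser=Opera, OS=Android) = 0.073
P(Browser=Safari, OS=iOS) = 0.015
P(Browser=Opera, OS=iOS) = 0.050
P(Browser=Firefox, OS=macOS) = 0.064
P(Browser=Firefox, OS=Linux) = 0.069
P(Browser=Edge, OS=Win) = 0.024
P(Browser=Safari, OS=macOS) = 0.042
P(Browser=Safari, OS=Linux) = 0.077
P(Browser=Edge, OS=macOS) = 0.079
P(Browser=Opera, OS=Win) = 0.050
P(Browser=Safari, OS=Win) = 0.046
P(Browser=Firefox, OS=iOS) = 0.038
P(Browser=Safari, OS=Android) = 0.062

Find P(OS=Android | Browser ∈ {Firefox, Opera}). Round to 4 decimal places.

P(Browser=Firefox) = 0.005 + 0.064 + 0.069 + 0.038 + 0.080 = 0.256.
P(Browser=Opera) = 0.050 + 0.083 + 0.046 + 0.050 + 0.073 = 0.302.
P(Browser ∈ {Firefox, Opera}) = 0.256 + 0.302 = 0.558; P(OS=Android, Browser ∈ {Firefox, Opera}) = 0.080 + 0.073 = 0.153.
P(OS=Android | Browser ∈ {Firefox, Opera}) = 0.153/0.558 = 0.2742.

0.2742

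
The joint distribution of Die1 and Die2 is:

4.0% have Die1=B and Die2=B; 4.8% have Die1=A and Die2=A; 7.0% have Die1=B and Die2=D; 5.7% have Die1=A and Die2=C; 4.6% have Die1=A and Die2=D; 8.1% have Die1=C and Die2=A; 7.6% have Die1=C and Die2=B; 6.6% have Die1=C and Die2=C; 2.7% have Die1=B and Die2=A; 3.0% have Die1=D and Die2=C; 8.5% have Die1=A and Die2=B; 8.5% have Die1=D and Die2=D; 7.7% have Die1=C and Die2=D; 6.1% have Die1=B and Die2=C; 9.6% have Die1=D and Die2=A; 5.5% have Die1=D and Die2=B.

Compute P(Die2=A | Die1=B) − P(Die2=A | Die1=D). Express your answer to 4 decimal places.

P(Die1=B) = 0.027 + 0.040 + 0.061 + 0.070 = 0.198; P(Die2=A | Die1=B) = 0.027/0.198 = 0.13636.
P(Die1=D) = 0.096 + 0.055 + 0.030 + 0.085 = 0.266; P(Die2=A | Die1=D) = 0.096/0.266 = 0.36090.
Difference = -0.2245.

-0.2245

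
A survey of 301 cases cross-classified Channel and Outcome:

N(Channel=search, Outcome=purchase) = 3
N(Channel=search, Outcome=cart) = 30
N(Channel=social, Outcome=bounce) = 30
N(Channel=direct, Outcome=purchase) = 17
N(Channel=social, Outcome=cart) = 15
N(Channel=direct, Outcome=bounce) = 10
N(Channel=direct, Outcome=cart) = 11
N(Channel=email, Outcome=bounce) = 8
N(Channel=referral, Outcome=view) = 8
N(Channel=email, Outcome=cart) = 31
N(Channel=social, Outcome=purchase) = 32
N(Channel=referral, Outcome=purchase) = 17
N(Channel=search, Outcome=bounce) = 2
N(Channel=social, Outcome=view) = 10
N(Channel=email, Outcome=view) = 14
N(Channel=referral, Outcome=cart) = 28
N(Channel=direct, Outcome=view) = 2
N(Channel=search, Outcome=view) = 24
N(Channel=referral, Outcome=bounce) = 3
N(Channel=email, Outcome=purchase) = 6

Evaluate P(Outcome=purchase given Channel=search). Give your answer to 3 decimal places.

Total with Channel=search: 2 + 24 + 30 + 3 = 59.
P(Outcome=purchase | Channel=search) = 3/59 = 0.051.

0.051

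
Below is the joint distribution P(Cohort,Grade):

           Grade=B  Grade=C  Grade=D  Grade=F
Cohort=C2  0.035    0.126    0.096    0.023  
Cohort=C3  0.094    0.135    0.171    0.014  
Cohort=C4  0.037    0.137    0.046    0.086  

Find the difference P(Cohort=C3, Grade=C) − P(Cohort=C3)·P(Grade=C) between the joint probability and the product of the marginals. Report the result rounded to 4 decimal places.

P(Cohort=C3) = 0.094 + 0.135 + 0.171 + 0.014 = 0.414.
P(Grade=C) = 0.126 + 0.135 + 0.137 = 0.398.
P(Cohort=C3, Grade=C) − P(Cohort=C3)P(Grade=C) = 0.135 − 0.414×0.398 = -0.0298.

-0.0298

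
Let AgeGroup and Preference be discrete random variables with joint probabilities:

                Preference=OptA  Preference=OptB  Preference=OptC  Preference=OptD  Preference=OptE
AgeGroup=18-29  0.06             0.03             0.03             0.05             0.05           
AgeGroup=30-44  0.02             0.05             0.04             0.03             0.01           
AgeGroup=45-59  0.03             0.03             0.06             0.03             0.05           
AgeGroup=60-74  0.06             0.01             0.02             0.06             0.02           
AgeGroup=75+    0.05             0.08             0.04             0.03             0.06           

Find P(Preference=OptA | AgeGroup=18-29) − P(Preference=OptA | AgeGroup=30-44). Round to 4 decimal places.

0.1394

P(AgeGroup=18-29) = 0.06 + 0.03 + 0.03 + 0.05 + 0.05 = 0.22; P(Preference=OptA | AgeGroup=18-29) = 0.06/0.22 = 0.27273.
P(AgeGroup=30-44) = 0.02 + 0.05 + 0.04 + 0.03 + 0.01 = 0.15; P(Preference=OptA | AgeGroup=30-44) = 0.02/0.15 = 0.13333.
Difference = 0.1394.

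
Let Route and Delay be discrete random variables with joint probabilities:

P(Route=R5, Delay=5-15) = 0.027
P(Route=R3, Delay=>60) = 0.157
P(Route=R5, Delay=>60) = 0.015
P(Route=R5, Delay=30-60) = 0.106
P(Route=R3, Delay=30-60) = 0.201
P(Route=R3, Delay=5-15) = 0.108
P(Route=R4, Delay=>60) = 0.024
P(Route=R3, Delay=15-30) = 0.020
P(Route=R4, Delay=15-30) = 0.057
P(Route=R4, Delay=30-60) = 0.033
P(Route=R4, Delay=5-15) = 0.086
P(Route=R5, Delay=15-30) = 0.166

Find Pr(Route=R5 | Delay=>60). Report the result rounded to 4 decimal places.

P(Delay=>60) = 0.157 + 0.024 + 0.015 = 0.196.
P(Route=R5 | Delay=>60) = 0.015/0.196 = 0.0765.

0.0765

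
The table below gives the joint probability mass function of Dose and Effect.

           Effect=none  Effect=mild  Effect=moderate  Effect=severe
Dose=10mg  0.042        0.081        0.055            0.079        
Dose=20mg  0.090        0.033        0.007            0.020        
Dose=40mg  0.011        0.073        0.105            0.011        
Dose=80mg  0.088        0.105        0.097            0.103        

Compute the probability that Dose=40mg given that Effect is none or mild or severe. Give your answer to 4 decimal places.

P(Effect=none) = 0.042 + 0.090 + 0.011 + 0.088 = 0.231.
P(Effect=mild) = 0.081 + 0.033 + 0.073 + 0.105 = 0.292.
P(Effect=severe) = 0.079 + 0.020 + 0.011 + 0.103 = 0.213.
P(Effect ∈ {none, mild, severe}) = 0.231 + 0.292 + 0.213 = 0.736; P(Dose=40mg, Effect ∈ {none, mild, severe}) = 0.011 + 0.073 + 0.011 = 0.095.
P(Dose=40mg | Effect ∈ {none, mild, severe}) = 0.095/0.736 = 0.1291.

0.1291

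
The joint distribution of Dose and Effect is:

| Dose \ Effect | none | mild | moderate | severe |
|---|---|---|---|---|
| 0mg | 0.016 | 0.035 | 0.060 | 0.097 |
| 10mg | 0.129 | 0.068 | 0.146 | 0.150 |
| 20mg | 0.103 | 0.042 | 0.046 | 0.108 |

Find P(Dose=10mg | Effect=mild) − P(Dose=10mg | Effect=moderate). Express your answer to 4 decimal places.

-0.1104

P(Effect=mild) = 0.035 + 0.068 + 0.042 = 0.145; P(Dose=10mg | Effect=mild) = 0.068/0.145 = 0.46897.
P(Effect=moderate) = 0.060 + 0.146 + 0.046 = 0.252; P(Dose=10mg | Effect=moderate) = 0.146/0.252 = 0.57937.
Difference = -0.1104.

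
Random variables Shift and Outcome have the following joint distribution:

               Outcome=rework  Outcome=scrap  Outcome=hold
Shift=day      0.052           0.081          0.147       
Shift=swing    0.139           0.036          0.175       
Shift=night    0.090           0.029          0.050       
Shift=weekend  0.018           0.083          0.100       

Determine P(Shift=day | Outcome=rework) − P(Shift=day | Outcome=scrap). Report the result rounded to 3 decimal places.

-0.180

P(Outcome=rework) = 0.052 + 0.139 + 0.090 + 0.018 = 0.299; P(Shift=day | Outcome=rework) = 0.052/0.299 = 0.1739.
P(Outcome=scrap) = 0.081 + 0.036 + 0.029 + 0.083 = 0.229; P(Shift=day | Outcome=scrap) = 0.081/0.229 = 0.3537.
Difference = -0.180.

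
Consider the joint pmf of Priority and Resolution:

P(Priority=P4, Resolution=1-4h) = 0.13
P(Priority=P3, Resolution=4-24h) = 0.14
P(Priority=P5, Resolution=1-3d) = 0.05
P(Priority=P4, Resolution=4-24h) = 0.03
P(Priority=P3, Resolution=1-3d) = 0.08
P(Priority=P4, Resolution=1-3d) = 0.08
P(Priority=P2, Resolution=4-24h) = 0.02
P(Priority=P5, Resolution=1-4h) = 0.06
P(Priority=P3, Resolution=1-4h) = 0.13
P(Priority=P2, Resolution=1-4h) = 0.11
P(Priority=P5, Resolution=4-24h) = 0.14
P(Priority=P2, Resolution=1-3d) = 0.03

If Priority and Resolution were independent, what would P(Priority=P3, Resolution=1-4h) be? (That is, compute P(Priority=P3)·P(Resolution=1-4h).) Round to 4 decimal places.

0.1505

P(Priority=P3) = 0.13 + 0.14 + 0.08 = 0.35.
P(Resolution=1-4h) = 0.11 + 0.13 + 0.13 + 0.06 = 0.43.
Product: 0.35 × 0.43 = 0.1505.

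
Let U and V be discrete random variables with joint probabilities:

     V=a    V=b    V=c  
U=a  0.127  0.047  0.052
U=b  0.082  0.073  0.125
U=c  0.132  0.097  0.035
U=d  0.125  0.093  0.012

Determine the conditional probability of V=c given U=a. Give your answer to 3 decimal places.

P(U=a) = 0.127 + 0.047 + 0.052 = 0.226.
P(V=c | U=a) = 0.052/0.226 = 0.230.

0.230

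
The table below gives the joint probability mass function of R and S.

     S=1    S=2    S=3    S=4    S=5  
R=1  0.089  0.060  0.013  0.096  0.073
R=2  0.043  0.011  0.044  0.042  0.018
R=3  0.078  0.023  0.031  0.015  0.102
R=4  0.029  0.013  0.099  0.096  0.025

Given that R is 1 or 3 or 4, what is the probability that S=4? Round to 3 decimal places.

0.246

P(R=1) = 0.089 + 0.060 + 0.013 + 0.096 + 0.073 = 0.331.
P(R=3) = 0.078 + 0.023 + 0.031 + 0.015 + 0.102 = 0.249.
P(R=4) = 0.029 + 0.013 + 0.099 + 0.096 + 0.025 = 0.262.
P(R ∈ {1, 3, 4}) = 0.331 + 0.249 + 0.262 = 0.842; P(S=4, R ∈ {1, 3, 4}) = 0.096 + 0.015 + 0.096 = 0.207.
P(S=4 | R ∈ {1, 3, 4}) = 0.207/0.842 = 0.246.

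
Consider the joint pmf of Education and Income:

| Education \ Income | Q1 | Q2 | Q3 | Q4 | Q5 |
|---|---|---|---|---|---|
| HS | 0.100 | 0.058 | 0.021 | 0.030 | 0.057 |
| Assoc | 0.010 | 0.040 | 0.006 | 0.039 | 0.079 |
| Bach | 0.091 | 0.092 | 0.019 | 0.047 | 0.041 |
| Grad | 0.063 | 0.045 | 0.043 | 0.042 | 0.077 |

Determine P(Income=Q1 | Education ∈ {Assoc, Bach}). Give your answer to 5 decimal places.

0.21767

P(Education=Assoc) = 0.010 + 0.040 + 0.006 + 0.039 + 0.079 = 0.174.
P(Education=Bach) = 0.091 + 0.092 + 0.019 + 0.047 + 0.041 = 0.290.
P(Education ∈ {Assoc, Bach}) = 0.174 + 0.290 = 0.464; P(Income=Q1, Education ∈ {Assoc, Bach}) = 0.010 + 0.091 = 0.101.
P(Income=Q1 | Education ∈ {Assoc, Bach}) = 0.101/0.464 = 0.21767.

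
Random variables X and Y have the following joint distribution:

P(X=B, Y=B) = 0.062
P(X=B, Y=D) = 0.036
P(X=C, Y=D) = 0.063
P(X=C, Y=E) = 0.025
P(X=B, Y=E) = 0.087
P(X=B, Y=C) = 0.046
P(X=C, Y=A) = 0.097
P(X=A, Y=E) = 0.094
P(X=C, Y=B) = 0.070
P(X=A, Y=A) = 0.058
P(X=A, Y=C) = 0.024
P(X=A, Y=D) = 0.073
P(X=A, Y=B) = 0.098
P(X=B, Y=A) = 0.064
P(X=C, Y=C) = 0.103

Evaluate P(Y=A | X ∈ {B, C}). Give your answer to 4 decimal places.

0.2466

P(X=B) = 0.064 + 0.062 + 0.046 + 0.036 + 0.087 = 0.295.
P(X=C) = 0.097 + 0.070 + 0.103 + 0.063 + 0.025 = 0.358.
P(X ∈ {B, C}) = 0.295 + 0.358 = 0.653; P(Y=A, X ∈ {B, C}) = 0.064 + 0.097 = 0.161.
P(Y=A | X ∈ {B, C}) = 0.161/0.653 = 0.2466.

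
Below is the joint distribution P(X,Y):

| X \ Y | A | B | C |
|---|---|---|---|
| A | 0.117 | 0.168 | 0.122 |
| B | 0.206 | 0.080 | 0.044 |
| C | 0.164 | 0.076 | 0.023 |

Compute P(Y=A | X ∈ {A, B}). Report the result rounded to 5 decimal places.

0.43826

P(X=A) = 0.117 + 0.168 + 0.122 = 0.407.
P(X=B) = 0.206 + 0.080 + 0.044 = 0.330.
P(X ∈ {A, B}) = 0.407 + 0.330 = 0.737; P(Y=A, X ∈ {A, B}) = 0.117 + 0.206 = 0.323.
P(Y=A | X ∈ {A, B}) = 0.323/0.737 = 0.43826.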